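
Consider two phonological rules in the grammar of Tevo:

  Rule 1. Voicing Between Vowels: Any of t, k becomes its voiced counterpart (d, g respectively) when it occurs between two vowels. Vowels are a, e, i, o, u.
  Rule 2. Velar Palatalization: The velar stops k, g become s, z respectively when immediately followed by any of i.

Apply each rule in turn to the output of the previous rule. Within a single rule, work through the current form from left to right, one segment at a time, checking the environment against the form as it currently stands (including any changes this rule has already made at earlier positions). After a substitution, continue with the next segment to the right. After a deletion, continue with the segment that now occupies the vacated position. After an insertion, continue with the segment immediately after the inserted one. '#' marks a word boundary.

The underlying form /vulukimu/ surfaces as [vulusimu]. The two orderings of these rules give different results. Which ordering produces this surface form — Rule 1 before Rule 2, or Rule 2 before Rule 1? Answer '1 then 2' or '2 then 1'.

2 then 1

Order 1 then 2:
  1 Voicing Between Vowels: [vulukimu] → [vulugimu]
  2 Velar Palatalization: [vulugimu] → [vuluzimu]
  result: [vuluzimu]
Order 2 then 1:
  2 Velar Palatalization: [vulukimu] → [vulusimu]
  1 Voicing Between Vowels: no change — [vulusimu]
  result: [vulusimu]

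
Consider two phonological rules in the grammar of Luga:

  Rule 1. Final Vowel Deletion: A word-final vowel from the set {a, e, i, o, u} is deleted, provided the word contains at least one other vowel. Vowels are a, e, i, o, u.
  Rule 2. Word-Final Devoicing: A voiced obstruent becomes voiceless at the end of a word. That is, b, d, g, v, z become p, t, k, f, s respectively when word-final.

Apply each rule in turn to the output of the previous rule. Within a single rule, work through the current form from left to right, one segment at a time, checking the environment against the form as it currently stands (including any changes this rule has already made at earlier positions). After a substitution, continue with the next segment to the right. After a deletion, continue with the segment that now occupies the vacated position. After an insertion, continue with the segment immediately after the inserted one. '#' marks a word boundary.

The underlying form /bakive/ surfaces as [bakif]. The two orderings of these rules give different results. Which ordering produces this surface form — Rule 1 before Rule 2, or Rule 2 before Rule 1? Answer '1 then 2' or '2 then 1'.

1 then 2

Order 1 then 2:
  1 Final Vowel Deletion: [bakive] → [bakiv]
  2 Word-Final Devoicing: [bakiv] → [bakif]
  result: [bakif]
Order 2 then 1:
  2 Word-Final Devoicing: no change — [bakive]
  1 Final Vowel Deletion: [bakive] → [bakiv]
  result: [bakiv]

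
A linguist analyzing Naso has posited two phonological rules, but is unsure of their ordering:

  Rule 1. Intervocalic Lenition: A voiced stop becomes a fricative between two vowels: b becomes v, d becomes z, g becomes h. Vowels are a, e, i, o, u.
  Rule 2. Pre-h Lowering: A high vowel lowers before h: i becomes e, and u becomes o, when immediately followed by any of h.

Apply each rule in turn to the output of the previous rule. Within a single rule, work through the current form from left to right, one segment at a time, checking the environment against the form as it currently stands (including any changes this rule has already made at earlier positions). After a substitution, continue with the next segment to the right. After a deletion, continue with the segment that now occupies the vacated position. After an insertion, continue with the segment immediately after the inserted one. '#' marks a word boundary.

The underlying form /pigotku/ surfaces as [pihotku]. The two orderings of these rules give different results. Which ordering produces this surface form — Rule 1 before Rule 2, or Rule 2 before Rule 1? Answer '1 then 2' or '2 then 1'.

2 then 1

Order 1 then 2:
  1 Intervocalic Lenition: [pigotku] → [pihotku]
  2 Pre-h Lowering: [pihotku] → [pehotku]
  result: [pehotku]
Order 2 then 1:
  2 Pre-h Lowering: no change — [pigotku]
  1 Intervocalic Lenition: [pigotku] → [pihotku]
  result: [pihotku]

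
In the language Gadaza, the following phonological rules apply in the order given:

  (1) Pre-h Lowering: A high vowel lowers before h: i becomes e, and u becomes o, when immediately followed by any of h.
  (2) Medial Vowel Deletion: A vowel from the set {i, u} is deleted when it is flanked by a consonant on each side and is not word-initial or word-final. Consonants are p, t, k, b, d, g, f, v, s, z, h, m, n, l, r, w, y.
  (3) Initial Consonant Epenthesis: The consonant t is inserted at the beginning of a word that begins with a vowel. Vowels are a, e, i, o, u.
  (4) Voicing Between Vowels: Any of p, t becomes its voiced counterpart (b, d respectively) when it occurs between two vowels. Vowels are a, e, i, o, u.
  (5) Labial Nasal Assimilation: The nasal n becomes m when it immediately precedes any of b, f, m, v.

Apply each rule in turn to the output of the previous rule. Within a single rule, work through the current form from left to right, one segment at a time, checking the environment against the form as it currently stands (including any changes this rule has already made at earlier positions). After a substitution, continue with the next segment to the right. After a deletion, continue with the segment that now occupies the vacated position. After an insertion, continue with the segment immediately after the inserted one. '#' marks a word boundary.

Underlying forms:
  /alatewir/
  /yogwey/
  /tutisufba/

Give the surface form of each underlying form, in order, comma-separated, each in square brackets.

[taladewr], [yogwey], [ttsfba]

/alatewir/:
  (1) Pre-h Lowering: no change — [alatewir]
  (2) Medial Vowel Deletion: [alatewir] → [alatewr]
  (3) Initial Consonant Epenthesis: [alatewr] → [talatewr]
  (4) Voicing Between Vowels: [talatewr] → [taladewr]
  (5) Labial Nasal Assimilation: no change — [taladewr]
/yogwey/:
  (1) Pre-h Lowering: no change — [yogwey]
  (2) Medial Vowel Deletion: no change — [yogwey]
  (3) Initial Consonant Epenthesis: no change — [yogwey]
  (4) Voicing Between Vowels: no change — [yogwey]
  (5) Labial Nasal Assimilation: no change — [yogwey]
/tutisufba/:
  (1) Pre-h Lowering: no change — [tutisufba]
  (2) Medial Vowel Deletion: [tutisufba] → [ttsfba]
  (3) Initial Consonant Epenthesis: no change — [ttsfba]
  (4) Voicing Between Vowels: no change — [ttsfba]
  (5) Labial Nasal Assimilation: no change — [ttsfba]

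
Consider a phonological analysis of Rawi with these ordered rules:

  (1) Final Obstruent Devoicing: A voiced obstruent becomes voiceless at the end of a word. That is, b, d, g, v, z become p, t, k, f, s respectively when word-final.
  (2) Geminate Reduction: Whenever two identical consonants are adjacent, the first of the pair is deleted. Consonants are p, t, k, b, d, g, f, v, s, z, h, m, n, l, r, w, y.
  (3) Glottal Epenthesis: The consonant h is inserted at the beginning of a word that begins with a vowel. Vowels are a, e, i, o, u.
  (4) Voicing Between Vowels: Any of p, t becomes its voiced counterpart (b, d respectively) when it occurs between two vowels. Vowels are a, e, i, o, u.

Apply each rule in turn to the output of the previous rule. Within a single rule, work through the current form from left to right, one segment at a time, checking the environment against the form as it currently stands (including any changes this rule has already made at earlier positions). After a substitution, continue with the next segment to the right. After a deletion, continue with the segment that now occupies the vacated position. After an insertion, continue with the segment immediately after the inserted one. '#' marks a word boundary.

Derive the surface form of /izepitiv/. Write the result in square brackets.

(1) Final Obstruent Devoicing: [izepitiv] → [izepitif]
(2) Geminate Reduction: no change — [izepitif]
(3) Glottal Epenthesis: [izepitif] → [hizepitif]
(4) Voicing Between Vowels: [hizepitif] → [hizebidif]

[hizebidif]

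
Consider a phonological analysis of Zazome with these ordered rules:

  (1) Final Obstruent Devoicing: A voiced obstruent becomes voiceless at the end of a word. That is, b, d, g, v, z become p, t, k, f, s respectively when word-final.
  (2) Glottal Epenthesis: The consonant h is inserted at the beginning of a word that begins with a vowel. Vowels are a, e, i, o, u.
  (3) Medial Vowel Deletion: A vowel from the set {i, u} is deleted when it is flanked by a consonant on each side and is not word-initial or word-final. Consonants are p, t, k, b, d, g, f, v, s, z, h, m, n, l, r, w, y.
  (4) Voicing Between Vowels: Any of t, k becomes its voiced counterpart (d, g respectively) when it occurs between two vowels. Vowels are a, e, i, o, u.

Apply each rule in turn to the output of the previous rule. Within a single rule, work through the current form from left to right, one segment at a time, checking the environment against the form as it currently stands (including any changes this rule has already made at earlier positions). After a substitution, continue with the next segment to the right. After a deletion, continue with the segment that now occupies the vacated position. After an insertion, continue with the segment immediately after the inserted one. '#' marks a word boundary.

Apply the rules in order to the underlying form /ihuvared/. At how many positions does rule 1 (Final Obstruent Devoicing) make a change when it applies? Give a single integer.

1

(1) Final Obstruent Devoicing: [ihuvared] → [ihuvaret]
(2) Glottal Epenthesis: [ihuvaret] → [hihuvaret]
(3) Medial Vowel Deletion: [hihuvaret] → [hhvaret]
(4) Voicing Between Vowels: no change — [hhvaret]
Rule 1 changed 1 position(s).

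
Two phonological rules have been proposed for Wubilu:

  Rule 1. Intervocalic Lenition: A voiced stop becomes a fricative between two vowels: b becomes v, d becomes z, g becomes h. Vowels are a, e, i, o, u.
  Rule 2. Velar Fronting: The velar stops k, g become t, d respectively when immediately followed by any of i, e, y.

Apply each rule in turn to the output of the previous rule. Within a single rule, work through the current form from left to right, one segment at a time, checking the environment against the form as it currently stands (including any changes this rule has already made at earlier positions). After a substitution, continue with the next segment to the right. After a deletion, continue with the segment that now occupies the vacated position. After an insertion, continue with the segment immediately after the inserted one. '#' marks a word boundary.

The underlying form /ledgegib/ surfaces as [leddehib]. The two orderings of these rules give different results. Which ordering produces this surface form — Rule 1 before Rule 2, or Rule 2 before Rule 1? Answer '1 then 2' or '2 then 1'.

1 then 2

Order 1 then 2:
  1 Intervocalic Lenition: [ledgegib] → [ledgehib]
  2 Velar Fronting: [ledgehib] → [leddehib]
  result: [leddehib]
Order 2 then 1:
  2 Velar Fronting: [ledgegib] → [leddedib]
  1 Intervocalic Lenition: [leddedib] → [leddezib]
  result: [leddezib]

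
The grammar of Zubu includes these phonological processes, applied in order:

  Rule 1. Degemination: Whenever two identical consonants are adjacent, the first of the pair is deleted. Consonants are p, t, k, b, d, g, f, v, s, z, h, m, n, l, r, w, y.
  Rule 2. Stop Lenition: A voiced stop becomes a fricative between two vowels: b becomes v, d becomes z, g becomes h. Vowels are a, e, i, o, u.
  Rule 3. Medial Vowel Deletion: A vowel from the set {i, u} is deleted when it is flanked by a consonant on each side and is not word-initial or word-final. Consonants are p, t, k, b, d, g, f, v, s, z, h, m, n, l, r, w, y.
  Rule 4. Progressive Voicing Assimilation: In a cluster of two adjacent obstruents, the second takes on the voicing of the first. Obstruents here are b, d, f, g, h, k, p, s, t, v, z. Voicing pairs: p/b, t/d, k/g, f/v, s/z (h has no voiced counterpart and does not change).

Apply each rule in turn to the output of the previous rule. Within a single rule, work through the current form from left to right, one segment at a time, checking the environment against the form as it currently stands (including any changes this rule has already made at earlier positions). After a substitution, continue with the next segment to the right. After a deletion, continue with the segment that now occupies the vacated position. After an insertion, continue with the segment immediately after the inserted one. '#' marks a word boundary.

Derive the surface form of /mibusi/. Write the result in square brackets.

Rule 1 Degemination: no change — [mibusi]
Rule 2 Stop Lenition: [mibusi] → [mivusi]
Rule 3 Medial Vowel Deletion: [mivusi] → [mvsi]
Rule 4 Progressive Voicing Assimilation: [mvsi] → [mvzi]

[mvzi]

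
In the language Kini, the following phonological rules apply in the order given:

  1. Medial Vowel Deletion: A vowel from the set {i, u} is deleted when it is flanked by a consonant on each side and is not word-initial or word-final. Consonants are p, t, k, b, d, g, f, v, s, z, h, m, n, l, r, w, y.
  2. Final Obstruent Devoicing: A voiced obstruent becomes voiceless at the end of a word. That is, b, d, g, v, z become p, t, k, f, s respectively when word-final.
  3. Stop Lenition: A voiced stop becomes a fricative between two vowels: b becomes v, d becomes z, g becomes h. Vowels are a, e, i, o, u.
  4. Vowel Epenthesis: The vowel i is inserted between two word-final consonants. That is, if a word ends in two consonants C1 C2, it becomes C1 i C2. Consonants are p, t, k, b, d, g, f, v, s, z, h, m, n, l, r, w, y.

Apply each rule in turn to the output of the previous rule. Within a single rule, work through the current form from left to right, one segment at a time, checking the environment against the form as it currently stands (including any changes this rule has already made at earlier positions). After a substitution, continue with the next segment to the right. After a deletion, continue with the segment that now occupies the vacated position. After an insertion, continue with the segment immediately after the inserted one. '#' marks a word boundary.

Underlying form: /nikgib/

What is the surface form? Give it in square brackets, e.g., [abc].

[nkgip]

1 Medial Vowel Deletion: [nikgib] → [nkgb]
2 Final Obstruent Devoicing: [nkgb] → [nkgp]
3 Stop Lenition: no change — [nkgp]
4 Vowel Epenthesis: [nkgp] → [nkgip]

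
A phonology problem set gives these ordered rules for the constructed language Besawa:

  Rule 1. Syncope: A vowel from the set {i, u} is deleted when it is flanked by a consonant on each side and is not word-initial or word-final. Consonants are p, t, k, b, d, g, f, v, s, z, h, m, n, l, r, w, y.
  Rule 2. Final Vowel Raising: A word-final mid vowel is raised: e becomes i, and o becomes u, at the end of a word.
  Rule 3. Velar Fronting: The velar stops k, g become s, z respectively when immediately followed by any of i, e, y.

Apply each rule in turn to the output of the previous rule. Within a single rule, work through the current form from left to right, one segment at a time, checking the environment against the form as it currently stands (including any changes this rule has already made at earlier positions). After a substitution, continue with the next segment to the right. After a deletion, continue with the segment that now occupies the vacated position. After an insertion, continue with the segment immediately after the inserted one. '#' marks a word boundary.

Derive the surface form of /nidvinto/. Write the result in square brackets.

Rule 1 Syncope: [nidvinto] → [ndvnto]
Rule 2 Final Vowel Raising: [ndvnto] → [ndvntu]
Rule 3 Velar Fronting: no change — [ndvntu]

[ndvntu]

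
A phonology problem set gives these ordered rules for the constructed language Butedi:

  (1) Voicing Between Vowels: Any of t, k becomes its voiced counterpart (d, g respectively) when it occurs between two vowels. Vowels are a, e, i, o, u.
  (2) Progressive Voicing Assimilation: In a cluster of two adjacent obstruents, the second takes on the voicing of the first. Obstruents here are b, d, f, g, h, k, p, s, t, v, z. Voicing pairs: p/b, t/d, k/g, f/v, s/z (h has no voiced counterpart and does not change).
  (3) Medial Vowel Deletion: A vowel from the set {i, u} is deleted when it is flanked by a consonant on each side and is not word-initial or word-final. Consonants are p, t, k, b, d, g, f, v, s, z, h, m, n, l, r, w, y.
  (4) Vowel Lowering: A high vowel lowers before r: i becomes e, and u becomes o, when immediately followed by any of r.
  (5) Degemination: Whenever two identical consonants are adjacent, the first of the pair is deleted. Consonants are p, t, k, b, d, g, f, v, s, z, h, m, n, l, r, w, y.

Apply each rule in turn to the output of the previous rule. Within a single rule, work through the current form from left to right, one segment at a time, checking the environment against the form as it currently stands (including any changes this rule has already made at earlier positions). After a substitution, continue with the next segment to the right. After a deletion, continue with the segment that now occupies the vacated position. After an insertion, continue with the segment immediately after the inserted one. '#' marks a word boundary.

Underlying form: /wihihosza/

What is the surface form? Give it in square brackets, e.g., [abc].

(1) Voicing Between Vowels: no change — [wihihosza]
(2) Progressive Voicing Assimilation: [wihihosza] → [wihihossa]
(3) Medial Vowel Deletion: [wihihossa] → [whhossa]
(4) Vowel Lowering: no change — [whhossa]
(5) Degemination: [whhossa] → [whosa]

[whosa]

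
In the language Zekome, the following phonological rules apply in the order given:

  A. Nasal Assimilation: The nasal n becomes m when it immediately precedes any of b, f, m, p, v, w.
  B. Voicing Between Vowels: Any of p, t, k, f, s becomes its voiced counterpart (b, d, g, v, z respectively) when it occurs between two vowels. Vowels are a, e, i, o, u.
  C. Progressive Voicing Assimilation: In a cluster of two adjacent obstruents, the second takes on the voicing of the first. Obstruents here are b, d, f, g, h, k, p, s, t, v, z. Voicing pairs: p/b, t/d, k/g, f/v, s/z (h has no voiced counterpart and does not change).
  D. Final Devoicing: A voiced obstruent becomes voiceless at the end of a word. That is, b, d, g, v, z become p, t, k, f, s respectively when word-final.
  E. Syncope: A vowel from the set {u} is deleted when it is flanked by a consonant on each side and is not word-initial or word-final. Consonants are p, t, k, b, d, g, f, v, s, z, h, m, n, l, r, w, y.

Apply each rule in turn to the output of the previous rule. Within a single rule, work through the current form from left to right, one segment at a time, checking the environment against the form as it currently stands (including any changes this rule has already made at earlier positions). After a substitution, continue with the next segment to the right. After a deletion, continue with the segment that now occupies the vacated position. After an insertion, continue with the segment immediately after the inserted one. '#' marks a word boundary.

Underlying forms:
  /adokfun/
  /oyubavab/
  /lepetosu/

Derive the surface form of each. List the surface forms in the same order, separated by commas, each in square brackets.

/adokfun/:
  A Nasal Assimilation: no change — [adokfun]
  B Voicing Between Vowels: no change — [adokfun]
  C Progressive Voicing Assimilation: no change — [adokfun]
  D Final Devoicing: no change — [adokfun]
  E Syncope: [adokfun] → [adokfn]
/oyubavab/:
  A Nasal Assimilation: no change — [oyubavab]
  B Voicing Between Vowels: no change — [oyubavab]
  C Progressive Voicing Assimilation: no change — [oyubavab]
  D Final Devoicing: [oyubavab] → [oyubavap]
  E Syncope: [oyubavap] → [oybavap]
/lepetosu/:
  A Nasal Assimilation: no change — [lepetosu]
  B Voicing Between Vowels: [lepetosu] → [lebedozu]
  C Progressive Voicing Assimilation: no change — [lebedozu]
  D Final Devoicing: no change — [lebedozu]
  E Syncope: no change — [lebedozu]

[adokfn], [oybavap], [lebedozu]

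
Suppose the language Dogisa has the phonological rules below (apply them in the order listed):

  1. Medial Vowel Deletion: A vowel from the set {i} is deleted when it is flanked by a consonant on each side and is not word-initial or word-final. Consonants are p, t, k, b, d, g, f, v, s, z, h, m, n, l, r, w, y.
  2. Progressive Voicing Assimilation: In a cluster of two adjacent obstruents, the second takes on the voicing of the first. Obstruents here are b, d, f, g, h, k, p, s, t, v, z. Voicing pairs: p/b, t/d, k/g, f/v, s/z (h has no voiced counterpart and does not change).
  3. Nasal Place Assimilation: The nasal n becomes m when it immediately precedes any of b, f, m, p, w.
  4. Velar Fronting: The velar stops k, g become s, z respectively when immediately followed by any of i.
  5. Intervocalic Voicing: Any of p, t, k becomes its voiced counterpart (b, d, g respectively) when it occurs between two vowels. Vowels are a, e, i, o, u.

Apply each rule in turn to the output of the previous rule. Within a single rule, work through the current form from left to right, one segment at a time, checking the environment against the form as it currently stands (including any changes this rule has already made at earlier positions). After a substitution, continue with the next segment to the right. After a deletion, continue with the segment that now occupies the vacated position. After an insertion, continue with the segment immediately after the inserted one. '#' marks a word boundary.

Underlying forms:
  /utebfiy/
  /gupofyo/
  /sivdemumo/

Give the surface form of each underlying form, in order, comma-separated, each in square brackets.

[udebvy], [gubofyo], [sftemumo]

/utebfiy/:
  1 Medial Vowel Deletion: [utebfiy] → [utebfy]
  2 Progressive Voicing Assimilation: [utebfy] → [utebvy]
  3 Nasal Place Assimilation: no change — [utebvy]
  4 Velar Fronting: no change — [utebvy]
  5 Intervocalic Voicing: [utebvy] → [udebvy]
/gupofyo/:
  1 Medial Vowel Deletion: no change — [gupofyo]
  2 Progressive Voicing Assimilation: no change — [gupofyo]
  3 Nasal Place Assimilation: no change — [gupofyo]
  4 Velar Fronting: no change — [gupofyo]
  5 Intervocalic Voicing: [gupofyo] → [gubofyo]
/sivdemumo/:
  1 Medial Vowel Deletion: [sivdemumo] → [svdemumo]
  2 Progressive Voicing Assimilation: [svdemumo] → [sftemumo]
  3 Nasal Place Assimilation: no change — [sftemumo]
  4 Velar Fronting: no change — [sftemumo]
  5 Intervocalic Voicing: no change — [sftemumo]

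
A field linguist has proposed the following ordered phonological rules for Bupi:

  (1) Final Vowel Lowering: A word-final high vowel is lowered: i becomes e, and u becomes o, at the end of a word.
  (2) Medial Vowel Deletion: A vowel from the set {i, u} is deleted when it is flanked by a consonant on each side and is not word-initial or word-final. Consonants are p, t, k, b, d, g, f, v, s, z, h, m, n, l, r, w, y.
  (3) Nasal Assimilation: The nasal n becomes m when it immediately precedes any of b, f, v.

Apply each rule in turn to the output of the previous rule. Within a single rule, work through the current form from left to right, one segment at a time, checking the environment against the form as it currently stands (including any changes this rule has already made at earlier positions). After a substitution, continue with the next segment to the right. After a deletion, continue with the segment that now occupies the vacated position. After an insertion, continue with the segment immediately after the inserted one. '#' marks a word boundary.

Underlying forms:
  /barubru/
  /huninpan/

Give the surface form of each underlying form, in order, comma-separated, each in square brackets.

[barbro], [hnnpan]

/barubru/:
  (1) Final Vowel Lowering: [barubru] → [barubro]
  (2) Medial Vowel Deletion: [barubro] → [barbro]
  (3) Nasal Assimilation: no change — [barbro]
/huninpan/:
  (1) Final Vowel Lowering: no change — [huninpan]
  (2) Medial Vowel Deletion: [huninpan] → [hnnpan]
  (3) Nasal Assimilation: no change — [hnnpan]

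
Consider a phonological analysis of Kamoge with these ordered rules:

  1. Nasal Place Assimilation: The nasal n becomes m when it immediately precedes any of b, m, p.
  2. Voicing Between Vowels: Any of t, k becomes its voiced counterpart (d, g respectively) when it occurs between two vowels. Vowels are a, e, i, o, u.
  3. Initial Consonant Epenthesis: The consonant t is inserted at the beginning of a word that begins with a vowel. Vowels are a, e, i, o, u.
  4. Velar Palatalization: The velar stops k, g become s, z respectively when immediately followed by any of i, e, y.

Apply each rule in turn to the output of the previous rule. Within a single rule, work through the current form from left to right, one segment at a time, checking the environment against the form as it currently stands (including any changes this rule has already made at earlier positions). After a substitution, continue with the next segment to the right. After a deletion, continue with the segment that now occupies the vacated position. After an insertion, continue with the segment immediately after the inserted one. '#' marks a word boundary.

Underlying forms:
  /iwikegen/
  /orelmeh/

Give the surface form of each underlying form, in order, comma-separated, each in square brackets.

[tiwizezen], [torelmeh]

/iwikegen/:
  1 Nasal Place Assimilation: no change — [iwikegen]
  2 Voicing Between Vowels: [iwikegen] → [iwigegen]
  3 Initial Consonant Epenthesis: [iwigegen] → [tiwigegen]
  4 Velar Palatalization: [tiwigegen] → [tiwizezen]
/orelmeh/:
  1 Nasal Place Assimilation: no change — [orelmeh]
  2 Voicing Between Vowels: no change — [orelmeh]
  3 Initial Consonant Epenthesis: [orelmeh] → [torelmeh]
  4 Velar Palatalization: no change — [torelmeh]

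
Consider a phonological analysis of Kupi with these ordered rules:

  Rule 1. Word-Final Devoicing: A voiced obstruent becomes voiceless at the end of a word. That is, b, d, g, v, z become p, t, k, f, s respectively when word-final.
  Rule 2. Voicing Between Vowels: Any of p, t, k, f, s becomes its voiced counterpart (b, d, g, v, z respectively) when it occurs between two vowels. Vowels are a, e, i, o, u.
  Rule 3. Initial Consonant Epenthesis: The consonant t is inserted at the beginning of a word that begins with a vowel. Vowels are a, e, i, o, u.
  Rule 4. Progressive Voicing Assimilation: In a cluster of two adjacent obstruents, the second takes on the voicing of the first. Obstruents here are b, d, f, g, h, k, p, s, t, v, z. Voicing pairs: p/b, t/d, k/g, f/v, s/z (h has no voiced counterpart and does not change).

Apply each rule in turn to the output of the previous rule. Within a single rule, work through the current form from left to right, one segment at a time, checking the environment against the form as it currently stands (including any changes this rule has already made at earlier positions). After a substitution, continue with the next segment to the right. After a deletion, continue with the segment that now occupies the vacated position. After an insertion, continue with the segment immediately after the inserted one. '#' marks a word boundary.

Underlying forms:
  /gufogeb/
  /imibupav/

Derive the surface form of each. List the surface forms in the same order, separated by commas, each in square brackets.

[guvogep], [timibubaf]

/gufogeb/:
  Rule 1 Word-Final Devoicing: [gufogeb] → [gufogep]
  Rule 2 Voicing Between Vowels: [gufogep] → [guvogep]
  Rule 3 Initial Consonant Epenthesis: no change — [guvogep]
  Rule 4 Progressive Voicing Assimilation: no change — [guvogep]
/imibupav/:
  Rule 1 Word-Final Devoicing: [imibupav] → [imibupaf]
  Rule 2 Voicing Between Vowels: [imibupaf] → [imibubaf]
  Rule 3 Initial Consonant Epenthesis: [imibubaf] → [timibubaf]
  Rule 4 Progressive Voicing Assimilation: no change — [timibubaf]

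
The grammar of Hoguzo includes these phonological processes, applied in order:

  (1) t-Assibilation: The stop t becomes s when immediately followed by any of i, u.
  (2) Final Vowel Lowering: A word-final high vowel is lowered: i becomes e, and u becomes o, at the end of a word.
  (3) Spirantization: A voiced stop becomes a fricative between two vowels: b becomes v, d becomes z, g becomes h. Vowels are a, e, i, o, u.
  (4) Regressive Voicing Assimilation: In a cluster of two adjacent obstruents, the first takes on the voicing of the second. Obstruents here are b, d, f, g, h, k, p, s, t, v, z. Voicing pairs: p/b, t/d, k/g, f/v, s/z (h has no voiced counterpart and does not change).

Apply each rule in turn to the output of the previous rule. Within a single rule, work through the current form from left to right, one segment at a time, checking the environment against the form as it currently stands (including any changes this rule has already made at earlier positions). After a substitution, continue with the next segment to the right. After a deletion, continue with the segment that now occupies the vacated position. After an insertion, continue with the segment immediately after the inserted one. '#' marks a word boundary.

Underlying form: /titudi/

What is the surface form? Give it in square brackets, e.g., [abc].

[sisuze]

(1) t-Assibilation: [titudi] → [sisudi]
(2) Final Vowel Lowering: [sisudi] → [sisude]
(3) Spirantization: [sisude] → [sisuze]
(4) Regressive Voicing Assimilation: no change — [sisuze]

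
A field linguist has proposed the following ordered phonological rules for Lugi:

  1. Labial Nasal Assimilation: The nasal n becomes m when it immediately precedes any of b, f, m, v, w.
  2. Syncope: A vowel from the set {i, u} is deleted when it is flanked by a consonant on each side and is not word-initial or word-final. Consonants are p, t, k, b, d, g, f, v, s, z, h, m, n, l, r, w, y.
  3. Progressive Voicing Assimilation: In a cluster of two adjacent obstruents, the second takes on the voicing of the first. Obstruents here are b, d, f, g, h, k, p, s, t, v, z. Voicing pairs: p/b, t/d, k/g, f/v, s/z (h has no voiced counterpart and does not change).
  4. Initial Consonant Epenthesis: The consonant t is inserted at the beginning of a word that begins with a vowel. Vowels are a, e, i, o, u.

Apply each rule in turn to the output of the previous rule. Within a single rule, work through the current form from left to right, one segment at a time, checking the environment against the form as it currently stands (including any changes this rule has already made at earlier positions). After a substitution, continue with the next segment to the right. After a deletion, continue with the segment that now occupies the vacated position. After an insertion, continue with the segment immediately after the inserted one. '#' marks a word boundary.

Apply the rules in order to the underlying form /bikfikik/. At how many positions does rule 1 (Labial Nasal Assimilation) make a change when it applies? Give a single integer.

1 Labial Nasal Assimilation: no change — [bikfikik]
2 Syncope: [bikfikik] → [bkfkk]
3 Progressive Voicing Assimilation: [bkfkk] → [bgvgg]
4 Initial Consonant Epenthesis: no change — [bgvgg]
Rule 1 changed 0 position(s).

0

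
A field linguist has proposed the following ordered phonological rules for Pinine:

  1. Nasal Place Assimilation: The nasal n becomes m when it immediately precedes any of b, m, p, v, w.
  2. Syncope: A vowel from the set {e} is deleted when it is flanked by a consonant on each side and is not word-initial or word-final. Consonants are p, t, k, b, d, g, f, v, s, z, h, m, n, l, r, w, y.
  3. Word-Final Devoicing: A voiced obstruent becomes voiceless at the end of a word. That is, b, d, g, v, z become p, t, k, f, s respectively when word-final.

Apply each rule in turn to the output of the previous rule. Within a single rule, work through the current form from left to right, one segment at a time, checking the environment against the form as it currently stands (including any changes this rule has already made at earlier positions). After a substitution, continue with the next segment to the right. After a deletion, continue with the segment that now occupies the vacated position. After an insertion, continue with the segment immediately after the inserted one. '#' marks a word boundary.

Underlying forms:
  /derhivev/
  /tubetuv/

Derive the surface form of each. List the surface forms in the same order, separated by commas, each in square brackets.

[drhivf], [tubtuf]

/derhivev/:
  1 Nasal Place Assimilation: no change — [derhivev]
  2 Syncope: [derhivev] → [drhivv]
  3 Word-Final Devoicing: [drhivv] → [drhivf]
/tubetuv/:
  1 Nasal Place Assimilation: no change — [tubetuv]
  2 Syncope: [tubetuv] → [tubtuv]
  3 Word-Final Devoicing: [tubtuv] → [tubtuf]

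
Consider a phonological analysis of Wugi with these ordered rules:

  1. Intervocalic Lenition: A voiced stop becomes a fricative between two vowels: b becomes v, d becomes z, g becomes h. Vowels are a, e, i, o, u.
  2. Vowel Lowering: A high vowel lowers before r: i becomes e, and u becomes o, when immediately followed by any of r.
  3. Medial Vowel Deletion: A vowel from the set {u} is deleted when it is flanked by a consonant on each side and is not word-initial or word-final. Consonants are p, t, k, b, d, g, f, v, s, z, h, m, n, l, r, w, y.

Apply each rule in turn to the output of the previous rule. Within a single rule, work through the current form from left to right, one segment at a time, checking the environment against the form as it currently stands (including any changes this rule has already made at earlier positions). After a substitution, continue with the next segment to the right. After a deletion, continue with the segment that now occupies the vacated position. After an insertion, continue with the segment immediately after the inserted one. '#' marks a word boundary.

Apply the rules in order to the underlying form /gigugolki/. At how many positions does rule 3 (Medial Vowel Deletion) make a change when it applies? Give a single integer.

1 Intervocalic Lenition: [gigugolki] → [gihuholki]
2 Vowel Lowering: no change — [gihuholki]
3 Medial Vowel Deletion: [gihuholki] → [gihholki]
Rule 3 changed 1 position(s).

1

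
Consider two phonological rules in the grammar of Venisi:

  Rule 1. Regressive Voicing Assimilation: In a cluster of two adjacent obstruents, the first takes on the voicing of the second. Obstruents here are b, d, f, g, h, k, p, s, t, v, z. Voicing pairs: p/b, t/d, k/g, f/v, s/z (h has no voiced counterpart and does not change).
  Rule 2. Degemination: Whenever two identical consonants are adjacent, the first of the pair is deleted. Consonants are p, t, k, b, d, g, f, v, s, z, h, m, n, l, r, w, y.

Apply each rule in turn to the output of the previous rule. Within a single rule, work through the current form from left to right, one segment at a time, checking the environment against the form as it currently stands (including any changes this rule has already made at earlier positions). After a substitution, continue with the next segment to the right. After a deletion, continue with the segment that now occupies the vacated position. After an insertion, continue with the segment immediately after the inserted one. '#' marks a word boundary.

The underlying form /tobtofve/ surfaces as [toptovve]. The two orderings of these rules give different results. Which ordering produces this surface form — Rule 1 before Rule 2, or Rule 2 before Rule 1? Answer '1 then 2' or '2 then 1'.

Order 1 then 2:
  1 Regressive Voicing Assimilation: [tobtofve] → [toptovve]
  2 Degemination: [toptovve] → [toptove]
  result: [toptove]
Order 2 then 1:
  2 Degemination: no change — [tobtofve]
  1 Regressive Voicing Assimilation: [tobtofve] → [toptovve]
  result: [toptovve]

2 then 1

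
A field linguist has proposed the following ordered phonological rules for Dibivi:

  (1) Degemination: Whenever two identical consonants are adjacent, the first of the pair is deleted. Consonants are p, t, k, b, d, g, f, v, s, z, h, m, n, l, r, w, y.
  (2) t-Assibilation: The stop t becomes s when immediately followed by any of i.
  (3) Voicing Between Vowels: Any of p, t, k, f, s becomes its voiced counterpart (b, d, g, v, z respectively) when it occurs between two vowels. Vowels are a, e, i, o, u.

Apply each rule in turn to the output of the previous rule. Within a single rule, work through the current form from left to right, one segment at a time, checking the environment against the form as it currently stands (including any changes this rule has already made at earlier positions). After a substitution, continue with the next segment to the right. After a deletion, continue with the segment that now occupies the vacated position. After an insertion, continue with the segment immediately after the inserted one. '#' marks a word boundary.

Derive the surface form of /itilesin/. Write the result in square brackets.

[izilezin]

(1) Degemination: no change — [itilesin]
(2) t-Assibilation: [itilesin] → [isilesin]
(3) Voicing Between Vowels: [isilesin] → [izilezin]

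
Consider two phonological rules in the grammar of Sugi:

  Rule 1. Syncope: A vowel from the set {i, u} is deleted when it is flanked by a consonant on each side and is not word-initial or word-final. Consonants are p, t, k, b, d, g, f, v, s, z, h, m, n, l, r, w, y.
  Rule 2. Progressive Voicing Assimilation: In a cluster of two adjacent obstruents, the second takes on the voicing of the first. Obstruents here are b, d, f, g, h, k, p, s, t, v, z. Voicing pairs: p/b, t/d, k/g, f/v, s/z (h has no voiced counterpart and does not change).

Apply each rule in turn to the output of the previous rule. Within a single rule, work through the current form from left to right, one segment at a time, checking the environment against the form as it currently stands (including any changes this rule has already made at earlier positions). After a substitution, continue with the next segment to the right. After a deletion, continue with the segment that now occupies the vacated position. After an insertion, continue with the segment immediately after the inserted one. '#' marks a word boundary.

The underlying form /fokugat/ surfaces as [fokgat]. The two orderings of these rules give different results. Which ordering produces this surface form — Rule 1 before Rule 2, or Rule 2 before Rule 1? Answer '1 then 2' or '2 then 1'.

Order 1 then 2:
  1 Syncope: [fokugat] → [fokgat]
  2 Progressive Voicing Assimilation: [fokgat] → [fokkat]
  result: [fokkat]
Order 2 then 1:
  2 Progressive Voicing Assimilation: no change — [fokugat]
  1 Syncope: [fokugat] → [fokgat]
  result: [fokgat]

2 then 1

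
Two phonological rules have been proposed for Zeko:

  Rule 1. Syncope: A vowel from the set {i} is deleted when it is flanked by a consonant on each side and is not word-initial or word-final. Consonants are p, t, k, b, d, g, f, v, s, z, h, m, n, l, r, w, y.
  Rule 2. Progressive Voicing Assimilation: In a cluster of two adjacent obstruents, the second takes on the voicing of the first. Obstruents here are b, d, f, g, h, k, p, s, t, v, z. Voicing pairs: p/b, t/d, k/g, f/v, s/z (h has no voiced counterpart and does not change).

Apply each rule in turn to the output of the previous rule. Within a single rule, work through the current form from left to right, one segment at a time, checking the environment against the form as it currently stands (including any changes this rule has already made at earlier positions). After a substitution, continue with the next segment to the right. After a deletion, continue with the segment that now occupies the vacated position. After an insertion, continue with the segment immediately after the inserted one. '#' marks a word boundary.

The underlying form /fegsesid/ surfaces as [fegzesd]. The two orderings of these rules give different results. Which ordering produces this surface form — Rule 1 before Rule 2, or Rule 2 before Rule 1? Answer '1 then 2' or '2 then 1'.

Order 1 then 2:
  1 Syncope: [fegsesid] → [fegsesd]
  2 Progressive Voicing Assimilation: [fegsesd] → [fegzest]
  result: [fegzest]
Order 2 then 1:
  2 Progressive Voicing Assimilation: [fegsesid] → [fegzesid]
  1 Syncope: [fegzesid] → [fegzesd]
  result: [fegzesd]

2 then 1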